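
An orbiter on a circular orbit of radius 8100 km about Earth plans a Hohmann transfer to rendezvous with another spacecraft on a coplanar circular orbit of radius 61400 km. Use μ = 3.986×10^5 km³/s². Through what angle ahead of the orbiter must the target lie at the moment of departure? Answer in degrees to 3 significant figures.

φ = 103°

The Hohmann ellipse has a_t = (r₁ + r₂)/2 = 34750 km.
Transfer time t = π√(a_t³/μ) = 32234 s.
Target angular speed ω₂ = √(μ/r₂³) = 4.1497×10^-5 rad/s.
Angle swept by the target during transfer: ω₂·t = 1.3376 rad = 76.64°.
The orbiter traverses 180° on the transfer ellipse, so the target must lead by 180° − 76.64° = 103°.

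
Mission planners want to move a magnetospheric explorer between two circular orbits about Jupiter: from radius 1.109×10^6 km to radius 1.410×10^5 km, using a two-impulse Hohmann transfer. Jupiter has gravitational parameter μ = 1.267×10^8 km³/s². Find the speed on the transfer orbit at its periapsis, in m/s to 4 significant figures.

The Hohmann ellipse has a_t = (r₁ + r₂)/2 = 6.250×10^5 km.
The periapsis of the transfer ellipse is at r = 1.410×10^5 km.
From the vis-viva equation, v = √[μ(2/r − 1/a_t)] = 39.93 km/s.

v = 39930 m/s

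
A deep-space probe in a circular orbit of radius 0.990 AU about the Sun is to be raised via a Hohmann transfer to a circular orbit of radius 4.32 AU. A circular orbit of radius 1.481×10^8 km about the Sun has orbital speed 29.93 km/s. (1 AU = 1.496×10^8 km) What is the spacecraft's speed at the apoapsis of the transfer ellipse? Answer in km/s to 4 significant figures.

v = 8.749 km/s

From the circular-orbit relation v² = μ/r at r = 1.481×10^8 km: μ = v²r = (29.93)² × 1.481×10^8 = 1.32669×10^11 km³/s².
In km: r₁ = 0.990 × 1.496×10^8 = 1.48104×10^8 km; r₂ = 4.32 × 1.496×10^8 = 6.46272×10^8 km.
Transfer-ellipse semi-major axis a_t = (r₁ + r₂)/2 = (1.48104×10^8 + 6.46272×10^8)/2 = 3.97188×10^8 km.
The apoapsis of the transfer ellipse is at r = 6.46272×10^8 km.
From the vis-viva equation, v = √[μ(2/r − 1/a_t)] = 8.749 km/s.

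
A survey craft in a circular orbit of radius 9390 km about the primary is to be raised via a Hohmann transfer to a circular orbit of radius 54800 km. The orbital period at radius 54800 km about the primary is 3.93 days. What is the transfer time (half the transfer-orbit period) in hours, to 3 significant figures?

From Kepler's third law T² = 4π²r³/μ at r = 54800 km, T = 3.93 days = 3.93 × 86400 s = 3.39552×10^5 s: μ = 4π²r³/T² = 56349.3 km³/s².
Semi-major axis of the transfer orbit: a_t = (9390 + 54800)/2 = 32095 km.
Transfer time t = π√(a_t³/μ) = π√((32095)³ / 56349.3) = 76100 s.
Converting: 76100 s ÷ 3600 s/hour = 21.1 hours.

t = 21.1 hours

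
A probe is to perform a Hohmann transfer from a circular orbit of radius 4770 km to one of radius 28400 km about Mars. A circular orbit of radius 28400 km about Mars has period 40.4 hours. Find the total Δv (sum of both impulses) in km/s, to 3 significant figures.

From Kepler's third law T² = 4π²r³/μ at r = 28400 km, T = 40.4 hours = 40.4 × 3600 s = 1.4544×10^5 s: μ = 4π²r³/T² = 42751.1 km³/s².
Transfer-ellipse semi-major axis a_t = (r₁ + r₂)/2 = (4770 + 28400)/2 = 16585 km.
At r₁ the circular-orbit speed is v₁ = √(μ/r₁) = 2.99374 km/s.
Transfer-orbit speed at r₁ (v² = μ(2/r − 1/a)): v_p = √[μ(2/r₁ − 1/a_t)] = 3.91756 km/s.
First burn Δv₁ = |v_p − v₁| = 0.9238 km/s.
At r₂, v₂ = √(μ/r₂) = 1.2269 km/s.
Transfer-orbit speed at r₂: v_a = √[μ(2/r₂ − 1/a_t)] = 0.65798 km/s.
Second burn Δv₂ = |v₂ − v_a| = 0.5689 km/s.
Total Δv = Δv₁ + Δv₂ = 1.493 km/s.

Δv = 1.49 km/s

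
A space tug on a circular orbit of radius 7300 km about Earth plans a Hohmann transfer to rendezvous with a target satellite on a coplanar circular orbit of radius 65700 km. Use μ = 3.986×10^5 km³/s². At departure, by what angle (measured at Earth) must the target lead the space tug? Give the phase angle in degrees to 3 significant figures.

Semi-major axis of the transfer orbit: a_t = (7300 + 65700)/2 = 36500 km.
Transfer time t = π√(a_t³/μ) = 34700 s.
Target angular speed ω₂ = √(μ/r₂³) = 3.749×10^-5 rad/s.
Angle swept by the target during transfer: ω₂·t = 1.301 rad = 74.54°.
The space tug traverses 180° on the transfer ellipse, so the target must lead by 180° − 74.54° = 105°.

φ = 105°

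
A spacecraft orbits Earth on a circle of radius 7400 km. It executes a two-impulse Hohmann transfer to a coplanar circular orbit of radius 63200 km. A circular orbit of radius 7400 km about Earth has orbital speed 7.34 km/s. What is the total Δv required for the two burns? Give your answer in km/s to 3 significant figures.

Δv = 3.84 km/s

From the circular-orbit relation v² = μ/r at r = 7400 km: μ = v²r = (7.34)² × 7400 = 3.98679×10^5 km³/s².
Transfer-ellipse semi-major axis a_t = (r₁ + r₂)/2 = (7400 + 63200)/2 = 35300 km.
At r₁ the circular-orbit speed is v₁ = √(μ/r₁) = 7.340 km/s.
On the transfer ellipse at r₁, vis-viva gives v_p = √[μ(2/r₁ − 1/a_t)] = 9.821 km/s.
First burn Δv₁ = |v_p − v₁| = 2.481 km/s.
Circular speed at r₂: v₂ = √(μ/r₂) = 2.512 km/s.
Transfer-orbit speed at r₂: v_a = √[μ(2/r₂ − 1/a_t)] = 1.150 km/s.
Second burn Δv₂ = |v₂ − v_a| = 1.362 km/s.
Total Δv = Δv₁ + Δv₂ = 3.843 km/s.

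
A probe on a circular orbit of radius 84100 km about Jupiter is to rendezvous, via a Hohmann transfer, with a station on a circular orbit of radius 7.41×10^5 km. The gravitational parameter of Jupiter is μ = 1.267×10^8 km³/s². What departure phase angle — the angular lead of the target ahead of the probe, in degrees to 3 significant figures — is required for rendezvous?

φ = 105°

Semi-major axis of the transfer orbit: a_t = (84100 + 7.410×10^5)/2 = 4.1255×10^5 km.
Transfer time t = π√(a_t³/μ) = 73957 s.
The target's mean motion on its circular orbit is ω₂ = √(μ/r₂³) = 1.7647×10^-5 rad/s.
Angle swept by the target during transfer: ω₂·t = 1.3051 rad = 74.78°.
The probe traverses 180° on the transfer ellipse, so the target must lead by 180° − 74.78° = 105°.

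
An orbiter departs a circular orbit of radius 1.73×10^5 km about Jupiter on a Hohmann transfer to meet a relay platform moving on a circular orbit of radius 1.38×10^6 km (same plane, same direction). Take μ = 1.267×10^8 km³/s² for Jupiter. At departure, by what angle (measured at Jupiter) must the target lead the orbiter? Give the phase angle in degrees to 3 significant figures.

Transfer-ellipse semi-major axis a_t = (r₁ + r₂)/2 = (1.730×10^5 + 1.380×10^6)/2 = 7.765×10^5 km.
Transfer time t = π√(a_t³/μ) = 1.910×10^5 s.
The target's mean motion on its circular orbit is ω₂ = √(μ/r₂³) = 6.943×10^-6 rad/s.
Angle swept by the target during transfer: ω₂·t = 1.326 rad = 75.97°.
Arrival is 180° from departure on the ellipse, so φ = 180° − 75.97° = 104°.

φ = 104°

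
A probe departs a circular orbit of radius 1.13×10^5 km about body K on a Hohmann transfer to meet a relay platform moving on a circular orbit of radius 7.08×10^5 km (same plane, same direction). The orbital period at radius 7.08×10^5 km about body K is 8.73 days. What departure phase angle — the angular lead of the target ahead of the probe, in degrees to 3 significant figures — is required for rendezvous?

From Kepler's third law T² = 4π²r³/μ at r = 7.08×10^5 km, T = 8.73 days = 8.73 × 86400 s = 7.54272×10^5 s: μ = 4π²r³/T² = 2.46265×10^7 km³/s².
Transfer-ellipse semi-major axis a_t = (r₁ + r₂)/2 = (1.130×10^5 + 7.080×10^5)/2 = 4.105×10^5 km.
Transfer time t = π√(a_t³/μ) = 1.665×10^5 s.
Target angular speed ω₂ = √(μ/r₂³) = 8.330×10^-6 rad/s.
Angle swept by the target during transfer: ω₂·t = 1.387 rad = 79.47°.
The probe traverses 180° on the transfer ellipse, so the target must lead by 180° − 79.47° = 101°.

φ = 101°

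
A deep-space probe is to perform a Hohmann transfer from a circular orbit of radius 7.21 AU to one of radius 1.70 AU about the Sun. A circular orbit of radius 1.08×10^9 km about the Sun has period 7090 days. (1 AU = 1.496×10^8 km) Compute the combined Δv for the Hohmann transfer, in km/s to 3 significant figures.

From Kepler's third law T² = 4π²r³/μ at r = 1.08×10^9 km, T = 7090 days = 7090 × 86400 s = 6.12576×10^8 s: μ = 4π²r³/T² = 1.32529×10^11 km³/s².
In km: r₁ = 7.21 × 1.496×10^8 = 1.078616×10^9 km; r₂ = 1.70 × 1.496×10^8 = 2.5432×10^8 km.
The Hohmann ellipse has a_t = (r₁ + r₂)/2 = 6.66468×10^8 km.
At r₁ the circular-orbit speed is v₁ = √(μ/r₁) = 11.0847 km/s.
On the transfer ellipse at r₁, v² = μ(2/r − 1/a) gives v_a = √[μ(2/r₁ − 1/a_t)] = 6.84735 km/s.
First burn Δv₁ = |v_a − v₁| = 4.237 km/s.
Circular speed at r₂: v₂ = √(μ/r₂) = 22.828 km/s.
Transfer-orbit speed at r₂: v_p = √[μ(2/r₂ − 1/a_t)] = 29.041 km/s.
Second burn Δv₂ = |v₂ − v_p| = 6.213 km/s.
Δv = Δv₁ + Δv₂ = 4.237 + 6.213 = 10.45 km/s.

Δv = 10.5 km/s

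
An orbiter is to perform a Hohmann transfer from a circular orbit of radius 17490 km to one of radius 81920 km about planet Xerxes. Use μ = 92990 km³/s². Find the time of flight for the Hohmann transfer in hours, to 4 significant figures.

The Hohmann ellipse has a_t = (r₁ + r₂)/2 = 49705 km.
Transfer time t = π√(a_t³/μ) = π√((49705)³ / 92990) = 1.1416×10^5 s.
Converting: 1.1416×10^5 s ÷ 3600 s/hour = 31.71 hours.

t = 31.71 hours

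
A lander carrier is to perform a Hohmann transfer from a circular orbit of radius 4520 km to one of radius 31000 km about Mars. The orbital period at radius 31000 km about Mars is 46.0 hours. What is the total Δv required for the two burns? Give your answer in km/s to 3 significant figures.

From Kepler's third law T² = 4π²r³/μ at r = 31000 km, T = 46.0 hours = 46.0 × 3600 s = 1.656×10^5 s: μ = 4π²r³/T² = 42886.9 km³/s².
The Hohmann ellipse has a_t = (r₁ + r₂)/2 = 17760 km.
At r₁ the circular-orbit speed is v₁ = √(μ/r₁) = 3.0803 km/s.
On the transfer ellipse at r₁, vis-viva equation gives v_p = √[μ(2/r₁ − 1/a_t)] = 4.0696 km/s.
First burn Δv₁ = |v_p − v₁| = 0.9893 km/s.
Circular speed at r₂: v₂ = √(μ/r₂) = 1.1762 km/s.
Transfer-orbit speed at r₂: v_a = √[μ(2/r₂ − 1/a_t)] = 0.59337 km/s.
Second burn Δv₂ = |v₂ − v_a| = 0.5828 km/s.
Total Δv = Δv₁ + Δv₂ = 1.572 km/s.

Δv = 1.57 km/s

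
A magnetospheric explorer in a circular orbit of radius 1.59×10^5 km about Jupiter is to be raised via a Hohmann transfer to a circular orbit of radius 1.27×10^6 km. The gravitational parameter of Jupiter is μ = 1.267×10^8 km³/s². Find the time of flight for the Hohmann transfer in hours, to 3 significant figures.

t = 46.8 hours

Semi-major axis of the transfer orbit: a_t = (1.590×10^5 + 1.270×10^6)/2 = 7.145×10^5 km.
Transfer time t = π√(a_t³/μ) = π√((7.145×10^5)³ / 1.267×10^8) = 1.686×10^5 s.
Converting: 1.686×10^5 s ÷ 3600 s/hour = 46.8 hours.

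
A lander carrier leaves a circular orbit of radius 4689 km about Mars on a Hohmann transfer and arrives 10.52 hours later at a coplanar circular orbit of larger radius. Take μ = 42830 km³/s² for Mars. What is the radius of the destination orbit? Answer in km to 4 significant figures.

r₂ = 32100 km

Transfer time t = 10.52 hours = 37872 s, and t = π√(a_t³/μ).
So a_t = (μ t²/π²)^(1/3) = (42830 × (37872)² / π²)^(1/3) = 18395 km.
Since a_t = (r₁ + r₂)/2, r₂ = 2a_t − r₁ = 2×18395 − 4689 = 32101 km.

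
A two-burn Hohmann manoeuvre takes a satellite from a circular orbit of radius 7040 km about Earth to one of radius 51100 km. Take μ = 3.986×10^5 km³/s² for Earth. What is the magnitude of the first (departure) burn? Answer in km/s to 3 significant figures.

Semi-major axis of the transfer orbit: a_t = (7040 + 51100)/2 = 29070 km.
On the circular orbit at r = 7040 km, v_c = √(μ/r) = 7.5246 km/s.
Vis-viva on the transfer ellipse at r = 7040 km gives v_t = √[μ(2/r − 1/a_t)] = 9.9763 km/s.
Δv₁ = |v_t − v_c| = |9.9763 − 7.5246| = 2.452 km/s.

Δv₁ = 2.45 km/s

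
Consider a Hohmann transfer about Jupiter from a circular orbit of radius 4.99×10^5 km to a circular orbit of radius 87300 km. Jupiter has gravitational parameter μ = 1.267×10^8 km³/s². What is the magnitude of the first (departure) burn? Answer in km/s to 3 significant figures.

The Hohmann ellipse has a_t = (r₁ + r₂)/2 = 2.9315×10^5 km.
Circular speed at r = 4.990×10^5 km: v_c = √(μ/r) = 15.9345 km/s.
Vis-viva on the transfer ellipse at r = 4.990×10^5 km gives v_t = √[μ(2/r − 1/a_t)] = 8.69561 km/s.
Δv₁ = |v_t − v_c| = |8.69561 − 15.9345| = 7.239 km/s.

Δv₁ = 7.24 km/s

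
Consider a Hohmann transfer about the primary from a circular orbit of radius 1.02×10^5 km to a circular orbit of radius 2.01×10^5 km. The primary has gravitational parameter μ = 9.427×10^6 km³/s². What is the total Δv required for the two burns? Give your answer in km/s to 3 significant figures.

Δv = 2.69 km/s

The Hohmann ellipse has a_t = (r₁ + r₂)/2 = 1.515×10^5 km.
At r₁ the circular-orbit speed is v₁ = √(μ/r₁) = 9.61361 km/s.
On the transfer ellipse at r₁, v² = μ(2/r − 1/a) gives v_p = √[μ(2/r₁ − 1/a_t)] = 11.0733 km/s.
First burn Δv₁ = |v_p − v₁| = 1.460 km/s.
Circular speed at r₂: v₂ = √(μ/r₂) = 6.848 km/s.
Transfer-orbit speed at r₂: v_a = √[μ(2/r₂ − 1/a_t)] = 5.619 km/s.
Second burn Δv₂ = |v₂ − v_a| = 1.229 km/s.
Total Δv = Δv₁ + Δv₂ = 2.689 km/s.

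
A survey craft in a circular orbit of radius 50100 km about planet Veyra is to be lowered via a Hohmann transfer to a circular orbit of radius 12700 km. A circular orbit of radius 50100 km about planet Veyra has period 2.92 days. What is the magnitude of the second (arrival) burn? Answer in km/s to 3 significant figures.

Δv₂ = 0.652 km/s

From Kepler's third law T² = 4π²r³/μ at r = 50100 km, T = 2.92 days = 2.92 × 86400 s = 2.52288×10^5 s: μ = 4π²r³/T² = 77997.3 km³/s².
The Hohmann ellipse has a_t = (r₁ + r₂)/2 = 31400 km.
Circular speed at r = 12700 km: v_c = √(μ/r) = 2.4782 km/s.
Transfer-orbit speed at the same r (vis-viva, a = a_t): v_t = √[μ(2/r − 1/a_t)] = 3.1303 km/s.
Δv₂ = |v_t − v_c| = |3.1303 − 2.4782| = 0.6521 km/s.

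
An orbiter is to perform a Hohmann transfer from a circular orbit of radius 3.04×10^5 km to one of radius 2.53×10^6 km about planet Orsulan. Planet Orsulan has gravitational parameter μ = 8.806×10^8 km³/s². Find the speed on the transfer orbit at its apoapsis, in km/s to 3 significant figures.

The Hohmann ellipse has a_t = (r₁ + r₂)/2 = 1.417×10^6 km.
The apoapsis of the transfer ellipse is at r = 2.530×10^6 km.
Applying v² = μ(2/r − 1/a_t): v = 8.641 km/s.

v = 8.64 km/s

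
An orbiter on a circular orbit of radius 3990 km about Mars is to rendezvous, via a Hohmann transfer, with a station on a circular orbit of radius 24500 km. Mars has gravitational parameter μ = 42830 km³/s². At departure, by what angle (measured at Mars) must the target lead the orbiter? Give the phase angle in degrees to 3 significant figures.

The Hohmann ellipse has a_t = (r₁ + r₂)/2 = 14245 km.
Transfer time t = π√(a_t³/μ) = 25809 s.
Target angular speed ω₂ = √(μ/r₂³) = 5.3967×10^-5 rad/s.
Angle swept by the target during transfer: ω₂·t = 1.3928 rad = 79.80°.
The orbiter traverses 180° on the transfer ellipse, so the target must lead by 180° − 79.80° = 100°.

φ = 100°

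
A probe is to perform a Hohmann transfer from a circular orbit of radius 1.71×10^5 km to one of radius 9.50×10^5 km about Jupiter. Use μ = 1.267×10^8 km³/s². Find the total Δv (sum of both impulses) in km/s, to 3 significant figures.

Transfer-ellipse semi-major axis a_t = (r₁ + r₂)/2 = (1.710×10^5 + 9.500×10^5)/2 = 5.605×10^5 km.
Circular speed at r₁: v₁ = √(μ/r₁) = √(1.267×10^8/1.710×10^5) = 27.22013 km/s.
Transfer-orbit speed at r₁ (vis-viva equation): v_p = √[μ(2/r₁ − 1/a_t)] = 35.43760 km/s.
First burn Δv₁ = |v_p − v₁| = 8.217 km/s.
At r₂, v₂ = √(μ/r₂) = 11.549 km/s.
Transfer-orbit speed at r₂: v_a = √[μ(2/r₂ − 1/a_t)] = 6.3788 km/s.
Second burn Δv₂ = |v₂ − v_a| = 5.170 km/s.
Δv = Δv₁ + Δv₂ = 8.217 + 5.170 = 13.39 km/s.

Δv = 13.4 km/s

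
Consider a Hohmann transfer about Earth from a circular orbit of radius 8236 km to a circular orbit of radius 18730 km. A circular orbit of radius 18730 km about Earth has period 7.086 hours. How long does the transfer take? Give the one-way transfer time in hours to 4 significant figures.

From Kepler's third law T² = 4π²r³/μ at r = 18730 km, T = 7.086 hours = 7.086 × 3600 s = 25509.6 s: μ = 4π²r³/T² = 3.98626×10^5 km³/s².
Semi-major axis of the transfer orbit: a_t = (8236 + 18730)/2 = 13483 km.
By Kepler's third law the transfer-orbit period is T = 2π√(a_t³/μ), so t = T/2 = 7790 s.
Converting: 7790 s ÷ 3600 s/hour = 2.164 hours.

t = 2.164 hours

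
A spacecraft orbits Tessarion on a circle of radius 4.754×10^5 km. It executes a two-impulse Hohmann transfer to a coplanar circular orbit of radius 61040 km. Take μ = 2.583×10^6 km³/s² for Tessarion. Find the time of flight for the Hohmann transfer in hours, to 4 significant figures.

t = 75.43 hours

Transfer-ellipse semi-major axis a_t = (r₁ + r₂)/2 = (4.754×10^5 + 61040)/2 = 2.6822×10^5 km.
Half the transfer-orbit period gives t = π√(a_t³/μ) = 2.71534×10^5 s.
Converting: 2.71534×10^5 s ÷ 3600 s/hour = 75.43 hours.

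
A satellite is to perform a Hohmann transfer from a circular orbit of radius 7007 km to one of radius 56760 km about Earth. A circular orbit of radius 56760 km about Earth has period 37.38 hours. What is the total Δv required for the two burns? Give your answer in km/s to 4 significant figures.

Δv = 3.929 km/s

From Kepler's third law T² = 4π²r³/μ at r = 56760 km, T = 37.38 hours = 37.38 × 3600 s = 1.34568×10^5 s: μ = 4π²r³/T² = 3.98661×10^5 km³/s².
Semi-major axis of the transfer orbit: a_t = (7007 + 56760)/2 = 31883.5 km.
At r₁ the circular-orbit speed is v₁ = √(μ/r₁) = 7.5429 km/s.
On the transfer ellipse at r₁, v² = μ(2/r − 1/a) gives v_p = √[μ(2/r₁ − 1/a_t)] = 10.064 km/s.
First burn Δv₁ = |v_p − v₁| = 2.521 km/s.
At r₂, v₂ = √(μ/r₂) = 2.650 km/s.
Transfer-orbit speed at r₂: v_a = √[μ(2/r₂ − 1/a_t)] = 1.242 km/s.
Second burn Δv₂ = |v₂ − v_a| = 1.408 km/s.
Δv = Δv₁ + Δv₂ = 2.521 + 1.408 = 3.929 km/s.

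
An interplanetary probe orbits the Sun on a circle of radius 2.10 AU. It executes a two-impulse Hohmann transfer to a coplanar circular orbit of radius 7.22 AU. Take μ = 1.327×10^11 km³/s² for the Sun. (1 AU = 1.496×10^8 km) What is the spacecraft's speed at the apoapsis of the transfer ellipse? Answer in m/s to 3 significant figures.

In km: r₁ = 2.10 × 1.496×10^8 = 3.1416×10^8 km; r₂ = 7.22 × 1.496×10^8 = 1.080112×10^9 km.
Transfer-ellipse semi-major axis a_t = (r₁ + r₂)/2 = (3.1416×10^8 + 1.080112×10^9)/2 = 6.97136×10^8 km.
At apoapsis, r = 1.080112×10^9 km.
From the vis-viva equation, v = √[μ(2/r − 1/a_t)] = 7.441 km/s.

v = 7440 m/s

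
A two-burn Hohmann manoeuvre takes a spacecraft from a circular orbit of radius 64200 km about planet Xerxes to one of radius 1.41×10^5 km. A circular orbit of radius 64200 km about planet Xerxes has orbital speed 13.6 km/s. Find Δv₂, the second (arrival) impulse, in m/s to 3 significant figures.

Δv₂ = 1920 m/s

From the circular-orbit relation v² = μ/r at r = 64200 km: μ = v²r = (13.6)² × 64200 = 1.18744×10^7 km³/s².
Transfer-ellipse semi-major axis a_t = (r₁ + r₂)/2 = (64200 + 1.410×10^5)/2 = 1.026×10^5 km.
Circular speed at r = 1.410×10^5 km: v_c = √(μ/r) = 9.177 km/s.
Vis-viva on the transfer ellipse at r = 1.410×10^5 km gives v_t = √[μ(2/r − 1/a_t)] = 7.259 km/s.
Δv₂ = |v_t − v_c| = |7.259 − 9.177| = 1.918 km/s.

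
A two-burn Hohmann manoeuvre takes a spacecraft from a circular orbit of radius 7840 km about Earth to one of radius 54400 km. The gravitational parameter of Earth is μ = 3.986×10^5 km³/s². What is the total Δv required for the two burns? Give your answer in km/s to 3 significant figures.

Δv = 3.65 km/s

Semi-major axis of the transfer orbit: a_t = (7840 + 54400)/2 = 31120 km.
Circular speed at r₁: v₁ = √(μ/r₁) = √(3.986×10^5/7840) = 7.130 km/s.
Transfer-orbit speed at r₁ (vis-viva): v_p = √[μ(2/r₁ − 1/a_t)] = 9.427 km/s.
First burn Δv₁ = |v_p − v₁| = 2.297 km/s.
At r₂, v₂ = √(μ/r₂) = 2.707 km/s.
Transfer-orbit speed at r₂: v_a = √[μ(2/r₂ − 1/a_t)] = 1.359 km/s.
Second burn Δv₂ = |v₂ − v_a| = 1.348 km/s.
Total Δv = Δv₁ + Δv₂ = 3.645 km/s.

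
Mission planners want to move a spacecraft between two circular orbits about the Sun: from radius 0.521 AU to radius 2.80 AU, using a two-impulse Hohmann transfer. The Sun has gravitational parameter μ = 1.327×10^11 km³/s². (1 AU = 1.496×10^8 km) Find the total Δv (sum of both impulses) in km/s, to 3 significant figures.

Δv = 20.1 km/s

In km: r₁ = 0.521 × 1.496×10^8 = 7.79416×10^7 km; r₂ = 2.80 × 1.496×10^8 = 4.1888×10^8 km.
Semi-major axis of the transfer orbit: a_t = (7.79416×10^7 + 4.1888×10^8)/2 = 2.484108×10^8 km.
At r₁ the circular-orbit speed is v₁ = √(μ/r₁) = 41.26 km/s.
Transfer-orbit speed at r₁ (vis-viva): v_p = √[μ(2/r₁ − 1/a_t)] = 53.58 km/s.
First burn Δv₁ = |v_p − v₁| = 12.32 km/s.
At r₂, v₂ = √(μ/r₂) = 17.799 km/s.
Transfer-orbit speed at r₂: v_a = √[μ(2/r₂ − 1/a_t)] = 9.9699 km/s.
Second burn Δv₂ = |v₂ − v_a| = 7.829 km/s.
Δv = Δv₁ + Δv₂ = 12.32 + 7.829 = 20.15 km/s.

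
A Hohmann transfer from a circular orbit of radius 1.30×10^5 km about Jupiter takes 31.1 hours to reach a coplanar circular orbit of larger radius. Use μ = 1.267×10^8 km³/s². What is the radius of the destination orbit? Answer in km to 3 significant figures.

Transfer time t = 31.1 hours = 1.1196×10^5 s, and t = π√(a_t³/μ).
So a_t = (μ t²/π²)^(1/3) = (1.267×10^8 × (1.1196×10^5)² / π²)^(1/3) = 5.4392×10^5 km.
Since a_t = (r₁ + r₂)/2, r₂ = 2a_t − r₁ = 2×5.4392×10^5 − 1.300×10^5 = 9.5784×10^5 km.

r₂ = 9.58×10^5 km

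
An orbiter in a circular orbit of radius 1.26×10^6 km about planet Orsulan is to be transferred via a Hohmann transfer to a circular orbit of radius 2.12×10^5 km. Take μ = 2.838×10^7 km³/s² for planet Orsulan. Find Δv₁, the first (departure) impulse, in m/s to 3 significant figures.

Δv₁ = 2200 m/s

Semi-major axis of the transfer orbit: a_t = (1.260×10^6 + 2.120×10^5)/2 = 7.360×10^5 km.
On the circular orbit at r = 1.260×10^6 km, v_c = √(μ/r) = 4.746 km/s.
Vis-viva on the transfer ellipse at r = 1.260×10^6 km gives v_t = √[μ(2/r − 1/a_t)] = 2.547 km/s.
Δv₁ = |v_t − v_c| = |2.547 − 4.746| = 2.199 km/s.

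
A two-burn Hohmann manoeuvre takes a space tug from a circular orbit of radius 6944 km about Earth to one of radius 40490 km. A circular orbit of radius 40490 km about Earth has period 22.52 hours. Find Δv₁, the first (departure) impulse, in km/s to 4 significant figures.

From Kepler's third law T² = 4π²r³/μ at r = 40490 km, T = 22.52 hours = 22.52 × 3600 s = 81072 s: μ = 4π²r³/T² = 3.98714×10^5 km³/s².
Transfer-ellipse semi-major axis a_t = (r₁ + r₂)/2 = (6944 + 40490)/2 = 23717 km.
On the circular orbit at r = 6944 km, v_c = √(μ/r) = 7.5775 km/s.
Vis-viva on the transfer ellipse at r = 6944 km gives v_t = √[μ(2/r − 1/a_t)] = 9.9008 km/s.
Δv₁ = |v_t − v_c| = |9.9008 − 7.5775| = 2.323 km/s.

Δv₁ = 2.323 km/s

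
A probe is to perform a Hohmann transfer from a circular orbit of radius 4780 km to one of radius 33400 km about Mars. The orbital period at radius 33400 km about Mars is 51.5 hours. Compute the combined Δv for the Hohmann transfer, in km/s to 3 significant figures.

From Kepler's third law T² = 4π²r³/μ at r = 33400 km, T = 51.5 hours = 51.5 × 3600 s = 1.854×10^5 s: μ = 4π²r³/T² = 42793.7 km³/s².
Semi-major axis of the transfer orbit: a_t = (4780 + 33400)/2 = 19090 km.
At r₁ the circular-orbit speed is v₁ = √(μ/r₁) = 2.9921 km/s.
On the transfer ellipse at r₁, v² = μ(2/r − 1/a) gives v_p = √[μ(2/r₁ − 1/a_t)] = 3.9577 km/s.
First burn Δv₁ = |v_p − v₁| = 0.9656 km/s.
At r₂, v₂ = √(μ/r₂) = 1.1319 km/s.
Transfer-orbit speed at r₂: v_a = √[μ(2/r₂ − 1/a_t)] = 0.56641 km/s.
Second burn Δv₂ = |v₂ − v_a| = 0.5655 km/s.
Total Δv = Δv₁ + Δv₂ = 1.531 km/s.

Δv = 1.53 km/s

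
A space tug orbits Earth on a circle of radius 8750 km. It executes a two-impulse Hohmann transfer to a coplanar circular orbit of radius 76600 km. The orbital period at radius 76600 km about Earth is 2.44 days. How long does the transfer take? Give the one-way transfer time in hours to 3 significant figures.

From Kepler's third law T² = 4π²r³/μ at r = 76600 km, T = 2.44 days = 2.44 × 86400 s = 2.10816×10^5 s: μ = 4π²r³/T² = 3.99244×10^5 km³/s².
Semi-major axis of the transfer orbit: a_t = (8750 + 76600)/2 = 42675 km.
Transfer time t = π√(a_t³/μ) = π√((42675)³ / 3.99244×10^5) = 43830 s.
Converting: 43830 s ÷ 3600 s/hour = 12.2 hours.

t = 12.2 hours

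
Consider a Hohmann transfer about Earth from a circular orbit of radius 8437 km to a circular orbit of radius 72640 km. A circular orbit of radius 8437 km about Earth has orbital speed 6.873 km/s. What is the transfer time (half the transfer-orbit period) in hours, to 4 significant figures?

From the circular-orbit relation v² = μ/r at r = 8437 km: μ = v²r = (6.873)² × 8437 = 3.98548×10^5 km³/s².
Semi-major axis of the transfer orbit: a_t = (8437 + 72640)/2 = 40538.5 km.
Transfer time t = π√(a_t³/μ) = π√((40538.5)³ / 3.98548×10^5) = 40620 s.
Converting: 40620 s ÷ 3600 s/hour = 11.28 hours.

t = 11.28 hours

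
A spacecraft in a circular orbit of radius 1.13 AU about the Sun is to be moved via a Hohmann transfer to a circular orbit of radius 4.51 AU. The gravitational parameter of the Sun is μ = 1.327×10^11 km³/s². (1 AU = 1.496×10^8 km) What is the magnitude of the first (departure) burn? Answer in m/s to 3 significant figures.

In km: r₁ = 1.13 × 1.496×10^8 = 1.69048×10^8 km; r₂ = 4.51 × 1.496×10^8 = 6.74696×10^8 km.
The Hohmann ellipse has a_t = (r₁ + r₂)/2 = 4.21872×10^8 km.
Circular speed at r = 1.69048×10^8 km: v_c = √(μ/r) = 28.018 km/s.
Transfer-orbit speed at the same r (vis-viva, a = a_t): v_t = √[μ(2/r − 1/a_t)] = 35.432 km/s.
Δv₁ = |v_t − v_c| = |35.432 − 28.018| = 7.414 km/s.

Δv₁ = 7410 m/s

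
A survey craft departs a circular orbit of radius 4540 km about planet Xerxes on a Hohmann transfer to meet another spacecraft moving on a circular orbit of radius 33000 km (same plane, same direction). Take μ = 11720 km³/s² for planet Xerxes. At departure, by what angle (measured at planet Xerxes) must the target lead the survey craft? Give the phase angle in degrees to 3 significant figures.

Transfer-ellipse semi-major axis a_t = (r₁ + r₂)/2 = (4540 + 33000)/2 = 18770 km.
Transfer time t = π√(a_t³/μ) = 74620 s.
Target angular speed ω₂ = √(μ/r₂³) = 1.806×10^-5 rad/s.
Angle swept by the target during transfer: ω₂·t = 1.3476 rad = 77.21°.
The survey craft traverses 180° on the transfer ellipse, so the target must lead by 180° − 77.21° = 103°.

φ = 103°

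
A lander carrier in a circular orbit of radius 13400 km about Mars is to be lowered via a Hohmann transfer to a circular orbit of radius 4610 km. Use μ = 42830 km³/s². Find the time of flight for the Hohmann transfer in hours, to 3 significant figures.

Transfer-ellipse semi-major axis a_t = (r₁ + r₂)/2 = (13400 + 4610)/2 = 9005 km.
By Kepler's third law the transfer-orbit period is T = 2π√(a_t³/μ), so t = T/2 = 12970 s.
Converting: 12970 s ÷ 3600 s/hour = 3.60 hours.

t = 3.60 hours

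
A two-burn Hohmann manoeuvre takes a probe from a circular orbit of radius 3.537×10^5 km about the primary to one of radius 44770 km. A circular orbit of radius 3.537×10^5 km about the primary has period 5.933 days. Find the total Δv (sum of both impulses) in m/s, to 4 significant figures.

Δv = 6331 m/s

From Kepler's third law T² = 4π²r³/μ at r = 3.537×10^5 km, T = 5.933 days = 5.933 × 86400 s = 5.126112×10^5 s: μ = 4π²r³/T² = 6.64797×10^6 km³/s².
Transfer-ellipse semi-major axis a_t = (r₁ + r₂)/2 = (3.537×10^5 + 44770)/2 = 1.99235×10^5 km.
Circular speed at r₁: v₁ = √(μ/r₁) = √(6.64797×10^6/3.537×10^5) = 4.335 km/s.
On the transfer ellipse at r₁, vis-viva gives v_a = √[μ(2/r₁ − 1/a_t)] = 2.055 km/s.
First burn Δv₁ = |v_a − v₁| = 2.280 km/s.
At r₂, v₂ = √(μ/r₂) = 12.18571 km/s.
Transfer-orbit speed at r₂: v_p = √[μ(2/r₂ − 1/a_t)] = 16.23624 km/s.
Second burn Δv₂ = |v₂ − v_p| = 4.051 km/s.
Δv = Δv₁ + Δv₂ = 2.280 + 4.051 = 6.331 km/s.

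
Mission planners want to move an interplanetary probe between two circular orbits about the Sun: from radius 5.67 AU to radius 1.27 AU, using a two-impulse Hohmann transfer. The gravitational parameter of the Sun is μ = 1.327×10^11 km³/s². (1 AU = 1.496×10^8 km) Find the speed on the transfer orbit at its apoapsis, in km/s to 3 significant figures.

In km: r₁ = 5.67 × 1.496×10^8 = 8.48232×10^8 km; r₂ = 1.27 × 1.496×10^8 = 1.89992×10^8 km.
Semi-major axis of the transfer orbit: a_t = (8.48232×10^8 + 1.89992×10^8)/2 = 5.19112×10^8 km.
The apoapsis of the transfer ellipse is at r = 8.48232×10^8 km.
Vis-viva: v = √[μ(2/r − 1/a_t)] = √[1.327×10^11 × (2/8.48232×10^8 − 1/5.19112×10^8)] = 7.567 km/s.

v = 7.57 km/s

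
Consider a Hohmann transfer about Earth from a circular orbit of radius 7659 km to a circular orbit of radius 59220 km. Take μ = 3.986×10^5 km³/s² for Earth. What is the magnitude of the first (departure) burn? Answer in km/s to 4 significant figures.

Semi-major axis of the transfer orbit: a_t = (7659 + 59220)/2 = 33439.5 km.
On the circular orbit at r = 7659 km, v_c = √(μ/r) = 7.214 km/s.
Transfer-orbit speed at the same r (vis-viva, a = a_t): v_t = √[μ(2/r − 1/a_t)] = 9.600 km/s.
Δv₁ = |v_t − v_c| = |9.600 − 7.214| = 2.386 km/s.

Δv₁ = 2.386 km/s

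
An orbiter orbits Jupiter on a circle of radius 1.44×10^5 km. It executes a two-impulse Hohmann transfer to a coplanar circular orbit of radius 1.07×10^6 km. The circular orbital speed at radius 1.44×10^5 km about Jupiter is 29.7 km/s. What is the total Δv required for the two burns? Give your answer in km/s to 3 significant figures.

Δv = 15.3 km/s

From the circular-orbit relation v² = μ/r at r = 1.44×10^5 km: μ = v²r = (29.7)² × 1.44×10^5 = 1.27021×10^8 km³/s².
The Hohmann ellipse has a_t = (r₁ + r₂)/2 = 6.070×10^5 km.
Circular speed at r₁: v₁ = √(μ/r₁) = √(1.27021×10^8/1.440×10^5) = 29.700 km/s.
On the transfer ellipse at r₁, vis-viva equation gives v_p = √[μ(2/r₁ − 1/a_t)] = 39.432 km/s.
First burn Δv₁ = |v_p − v₁| = 9.732 km/s.
Circular speed at r₂: v₂ = √(μ/r₂) = 10.8955 km/s.
Transfer-orbit speed at r₂: v_a = √[μ(2/r₂ − 1/a_t)] = 5.30680 km/s.
Second burn Δv₂ = |v₂ − v_a| = 5.589 km/s.
Δv = Δv₁ + Δv₂ = 9.732 + 5.589 = 15.32 km/s.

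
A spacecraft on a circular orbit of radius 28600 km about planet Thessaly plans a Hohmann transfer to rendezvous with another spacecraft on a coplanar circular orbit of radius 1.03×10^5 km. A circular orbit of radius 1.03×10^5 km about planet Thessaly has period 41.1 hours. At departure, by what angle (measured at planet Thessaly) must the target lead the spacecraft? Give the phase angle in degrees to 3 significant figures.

From Kepler's third law T² = 4π²r³/μ at r = 1.03×10^5 km, T = 41.1 hours = 41.1 × 3600 s = 1.4796×10^5 s: μ = 4π²r³/T² = 1.97053×10^6 km³/s².
The Hohmann ellipse has a_t = (r₁ + r₂)/2 = 65800 km.
Transfer time t = π√(a_t³/μ) = 37770 s.
The target's mean motion on its circular orbit is ω₂ = √(μ/r₂³) = 4.247×10^-5 rad/s.
Angle swept by the target during transfer: ω₂·t = 1.6041 rad = 91.91°.
The spacecraft traverses 180° on the transfer ellipse, so the target must lead by 180° − 91.91° = 88.1°.

φ = 88.1°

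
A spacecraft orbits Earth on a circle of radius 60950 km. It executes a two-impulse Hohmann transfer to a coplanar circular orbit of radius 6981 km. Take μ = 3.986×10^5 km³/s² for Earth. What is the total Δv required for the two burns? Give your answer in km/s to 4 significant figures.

Semi-major axis of the transfer orbit: a_t = (60950 + 6981)/2 = 33965.5 km.
At r₁ the circular-orbit speed is v₁ = √(μ/r₁) = 2.557 km/s.
Transfer-orbit speed at r₁ (vis-viva): v_a = √[μ(2/r₁ − 1/a_t)] = 1.159 km/s.
First burn Δv₁ = |v_a − v₁| = 1.398 km/s.
Circular speed at r₂: v₂ = √(μ/r₂) = 7.5563 km/s.
Transfer-orbit speed at r₂: v_p = √[μ(2/r₂ − 1/a_t)] = 10.122 km/s.
Second burn Δv₂ = |v₂ − v_p| = 2.566 km/s.
Total Δv = Δv₁ + Δv₂ = 3.964 km/s.

Δv = 3.964 km/s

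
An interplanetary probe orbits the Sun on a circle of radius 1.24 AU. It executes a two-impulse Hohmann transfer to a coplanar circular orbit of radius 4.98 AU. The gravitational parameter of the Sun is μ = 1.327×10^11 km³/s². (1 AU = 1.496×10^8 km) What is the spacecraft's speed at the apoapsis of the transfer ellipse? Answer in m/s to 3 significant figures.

In km: r₁ = 1.24 × 1.496×10^8 = 1.85504×10^8 km; r₂ = 4.98 × 1.496×10^8 = 7.45008×10^8 km.
Semi-major axis of the transfer orbit: a_t = (1.85504×10^8 + 7.45008×10^8)/2 = 4.65256×10^8 km.
At apoapsis, r = 7.45008×10^8 km.
Applying v² = μ(2/r − 1/a_t): v = 8.427 km/s.

v = 8430 m/s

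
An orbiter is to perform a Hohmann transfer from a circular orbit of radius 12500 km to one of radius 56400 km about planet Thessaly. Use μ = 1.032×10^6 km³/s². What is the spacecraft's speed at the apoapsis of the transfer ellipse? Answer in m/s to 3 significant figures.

Semi-major axis of the transfer orbit: a_t = (12500 + 56400)/2 = 34450 km.
The apoapsis of the transfer ellipse is at r = 56400 km.
Applying v² = μ(2/r − 1/a_t): v = 2.577 km/s.

v = 2580 m/s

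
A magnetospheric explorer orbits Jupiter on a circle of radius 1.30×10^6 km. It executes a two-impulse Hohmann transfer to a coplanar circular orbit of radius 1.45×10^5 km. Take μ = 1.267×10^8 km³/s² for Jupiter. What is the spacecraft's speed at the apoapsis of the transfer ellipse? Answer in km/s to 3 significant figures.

v = 4.42 km/s

Transfer-ellipse semi-major axis a_t = (r₁ + r₂)/2 = (1.300×10^6 + 1.450×10^5)/2 = 7.225×10^5 km.
At apoapsis, r = 1.300×10^6 km.
From the vis-viva equation, v = √[μ(2/r − 1/a_t)] = 4.423 km/s.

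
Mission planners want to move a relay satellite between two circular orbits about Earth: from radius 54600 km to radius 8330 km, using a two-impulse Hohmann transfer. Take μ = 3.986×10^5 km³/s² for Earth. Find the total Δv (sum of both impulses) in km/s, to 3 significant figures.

Δv = 3.51 km/s

Transfer-ellipse semi-major axis a_t = (r₁ + r₂)/2 = (54600 + 8330)/2 = 31465 km.
At r₁ the circular-orbit speed is v₁ = √(μ/r₁) = 2.702 km/s.
On the transfer ellipse at r₁, v² = μ(2/r − 1/a) gives v_a = √[μ(2/r₁ − 1/a_t)] = 1.390 km/s.
First burn Δv₁ = |v_a − v₁| = 1.312 km/s.
At r₂, v₂ = √(μ/r₂) = 6.917 km/s.
Transfer-orbit speed at r₂: v_p = √[μ(2/r₂ − 1/a_t)] = 9.112 km/s.
Second burn Δv₂ = |v₂ − v_p| = 2.195 km/s.
Total Δv = Δv₁ + Δv₂ = 3.507 km/s.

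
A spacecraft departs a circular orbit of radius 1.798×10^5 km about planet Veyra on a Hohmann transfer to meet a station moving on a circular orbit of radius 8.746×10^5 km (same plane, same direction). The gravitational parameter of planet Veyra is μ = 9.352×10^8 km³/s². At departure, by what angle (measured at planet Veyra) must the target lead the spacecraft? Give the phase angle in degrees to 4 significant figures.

Transfer-ellipse semi-major axis a_t = (r₁ + r₂)/2 = (1.798×10^5 + 8.746×10^5)/2 = 5.272×10^5 km.
Transfer time t = π√(a_t³/μ) = 39324.3 s.
Target angular speed ω₂ = √(μ/r₂³) = 3.73885×10^-5 rad/s.
Angle swept by the target during transfer: ω₂·t = 1.4703 rad = 84.24°.
Arrival is 180° from departure on the ellipse, so φ = 180° − 84.24° = 95.76°.

φ = 95.76°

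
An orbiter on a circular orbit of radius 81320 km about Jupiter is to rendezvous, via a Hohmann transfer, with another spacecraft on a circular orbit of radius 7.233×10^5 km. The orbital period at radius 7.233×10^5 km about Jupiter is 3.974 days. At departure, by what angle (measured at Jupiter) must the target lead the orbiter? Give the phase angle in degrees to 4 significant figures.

From Kepler's third law T² = 4π²r³/μ at r = 7.233×10^5 km, T = 3.974 days = 3.974 × 86400 s = 3.433536×10^5 s: μ = 4π²r³/T² = 1.26716×10^8 km³/s².
Transfer-ellipse semi-major axis a_t = (r₁ + r₂)/2 = (81320 + 7.233×10^5)/2 = 4.0231×10^5 km.
The half-period of the transfer ellipse is t = π√(a_t³/μ) = 71216 s.
Target angular speed ω₂ = √(μ/r₂³) = 1.8299×10^-5 rad/s.
Angle swept by the target during transfer: ω₂·t = 1.3032 rad = 74.67°.
Arrival is 180° from departure on the ellipse, so φ = 180° − 74.67° = 105.3°.

φ = 105.3°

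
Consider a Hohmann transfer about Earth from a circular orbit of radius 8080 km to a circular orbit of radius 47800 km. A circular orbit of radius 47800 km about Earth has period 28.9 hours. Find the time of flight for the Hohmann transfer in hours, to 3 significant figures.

t = 6.46 hours

From Kepler's third law T² = 4π²r³/μ at r = 47800 km, T = 28.9 hours = 28.9 × 3600 s = 1.0404×10^5 s: μ = 4π²r³/T² = 3.98330×10^5 km³/s².
The Hohmann ellipse has a_t = (r₁ + r₂)/2 = 27940 km.
Half the transfer-orbit period gives t = π√(a_t³/μ) = 23250 s.
Converting: 23250 s ÷ 3600 s/hour = 6.46 hours.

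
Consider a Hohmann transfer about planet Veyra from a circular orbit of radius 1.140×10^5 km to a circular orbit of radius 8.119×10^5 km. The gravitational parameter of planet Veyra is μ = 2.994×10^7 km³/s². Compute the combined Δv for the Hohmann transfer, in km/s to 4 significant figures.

Semi-major axis of the transfer orbit: a_t = (1.140×10^5 + 8.119×10^5)/2 = 4.6295×10^5 km.
Circular speed at r₁: v₁ = √(μ/r₁) = √(2.994×10^7/1.140×10^5) = 16.2059 km/s.
On the transfer ellipse at r₁, vis-viva gives v_p = √[μ(2/r₁ − 1/a_t)] = 21.4614 km/s.
First burn Δv₁ = |v_p − v₁| = 5.2555 km/s.
At r₂, v₂ = √(μ/r₂) = 6.0726 km/s.
Transfer-orbit speed at r₂: v_a = √[μ(2/r₂ − 1/a_t)] = 3.0134 km/s.
Second burn Δv₂ = |v₂ − v_a| = 3.0592 km/s.
Total Δv = Δv₁ + Δv₂ = 8.315 km/s.

Δv = 8.315 km/s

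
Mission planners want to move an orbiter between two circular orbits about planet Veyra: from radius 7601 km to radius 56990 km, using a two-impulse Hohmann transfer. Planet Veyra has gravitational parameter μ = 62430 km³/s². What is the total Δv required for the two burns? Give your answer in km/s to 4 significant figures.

Δv = 1.480 km/s

Transfer-ellipse semi-major axis a_t = (r₁ + r₂)/2 = (7601 + 56990)/2 = 32295.5 km.
Circular speed at r₁: v₁ = √(μ/r₁) = √(62430/7601) = 2.8659 km/s.
On the transfer ellipse at r₁, v² = μ(2/r − 1/a) gives v_p = √[μ(2/r₁ − 1/a_t)] = 3.8071 km/s.
First burn Δv₁ = |v_p − v₁| = 0.9412 km/s.
At r₂, v₂ = √(μ/r₂) = 1.04664 km/s.
Transfer-orbit speed at r₂: v_a = √[μ(2/r₂ − 1/a_t)] = 0.507764 km/s.
Second burn Δv₂ = |v₂ − v_a| = 0.5389 km/s.
Total Δv = Δv₁ + Δv₂ = 1.480 km/s.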